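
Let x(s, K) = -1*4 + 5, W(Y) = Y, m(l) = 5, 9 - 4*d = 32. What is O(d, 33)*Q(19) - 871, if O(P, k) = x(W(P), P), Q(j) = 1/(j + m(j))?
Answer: -20903/24 ≈ -870.96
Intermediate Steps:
d = -23/4 (d = 9/4 - ¼*32 = 9/4 - 8 = -23/4 ≈ -5.7500)
x(s, K) = 1 (x(s, K) = -4 + 5 = 1)
Q(j) = 1/(5 + j) (Q(j) = 1/(j + 5) = 1/(5 + j))
O(P, k) = 1
O(d, 33)*Q(19) - 871 = 1/(5 + 19) - 871 = 1/24 - 871 = -20903/24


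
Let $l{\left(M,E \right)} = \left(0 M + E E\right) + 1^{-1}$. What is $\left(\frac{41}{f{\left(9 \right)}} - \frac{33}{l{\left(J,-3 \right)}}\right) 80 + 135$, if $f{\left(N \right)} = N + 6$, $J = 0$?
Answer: $\frac{269}{3} \approx 89.667$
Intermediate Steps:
$l{\left(M,E \right)} = 1 + E^{2}$ ($l{\left(M,E \right)} = \left(0 + E^{2}\right) + 1 = E^{2} + 1 = 1 + E^{2}$)
$f{\left(N \right)} = 6 + N$
$\left(\frac{41}{f{\left(9 \right)}} - \frac{33}{l{\left(J,-3 \right)}}\right) 80 + 135 = \left(\frac{41}{6 + 9} - \frac{33}{1 + \left(-3\right)^{2}}\right) 80 + 135 = \left(\frac{41}{15} - \frac{33}{1 + 9}\right) 80 + 135 = \left(41 \cdot \frac{1}{15} - \frac{33}{10}\right) 80 + 135 = \left(\frac{41}{15} - \frac{33}{10}\right) 80 + 135 = \left(- \frac{17}{30}\right) 80 + 135 = - \frac{136}{3} + 135 = \frac{269}{3}$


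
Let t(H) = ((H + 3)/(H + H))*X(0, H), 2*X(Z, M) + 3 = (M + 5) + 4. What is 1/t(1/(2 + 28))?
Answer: 120/16471 ≈ 0.0072855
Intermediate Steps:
X(Z, M) = 3 + M/2 (X(Z, M) = -3/2 + ((M + 5) + 4)/2 = -3/2 + ((5 + M) + 4)/2 = -3/2 + (9 + M)/2 = -3/2 + (9/2 + M/2) = 3 + M/2)
t(H) = (3 + H)*(3 + H/2)/(2*H) (t(H) = ((H + 3)/(H + H))*(3 + H/2) = ((3 + H)/((2*H)))*(3 + H/2) = ((3 + H)*(1/(2*H)))*(3 + H/2) = ((3 + H)/(2*H))*(3 + H/2) = (3 + H)*(3 + H/2)/(2*H))
1/t(1/(2 + 28)) = 1/((3 + 1/(2 + 28))*(6 + 1/(2 + 28))/(4*(1/(2 + 28)))) = 1/((3 + 1/30)*(6 + 1/30)/(4*(1/30))) = 1/((1/4)*30*(91/30)*(181/30)) = 1/(16471/120) = 120/16471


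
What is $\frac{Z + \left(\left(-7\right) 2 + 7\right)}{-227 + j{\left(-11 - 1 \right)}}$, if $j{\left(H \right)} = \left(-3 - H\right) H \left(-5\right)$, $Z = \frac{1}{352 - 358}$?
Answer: $- \frac{43}{1878} \approx -0.022897$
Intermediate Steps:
$Z = - \frac{1}{6}$ ($Z = \frac{1}{-6} = - \frac{1}{6} \approx -0.16667$)
$j{\left(H \right)} = - 5 H \left(-3 - H\right)$ ($j{\left(H \right)} = H \left(-3 - H\right) \left(-5\right) = - 5 H \left(-3 - H\right)$)
$\frac{Z + \left(\left(-7\right) 2 + 7\right)}{-227 + j{\left(-11 - 1 \right)}} = \frac{- \frac{1}{6} + \left(\left(-7\right) 2 + 7\right)}{-227 + 5 \left(-11 - 1\right) \left(3 - 12\right)} = \frac{- \frac{1}{6} + \left(-14 + 7\right)}{-227 + 5 \left(-12\right) \left(3 - 12\right)} = \frac{- \frac{1}{6} - 7}{-227 + 5 \left(-12\right) \left(-9\right)} = - \frac{43}{6 \left(-227 + 540\right)} = - \frac{43}{6 \cdot 313} = \left(- \frac{43}{6}\right) \frac{1}{313} = - \frac{43}{1878}$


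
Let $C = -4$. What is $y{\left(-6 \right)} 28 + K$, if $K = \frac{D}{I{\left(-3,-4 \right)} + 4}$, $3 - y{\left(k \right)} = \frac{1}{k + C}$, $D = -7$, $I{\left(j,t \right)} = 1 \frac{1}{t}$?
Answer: $\frac{1274}{15} \approx 84.933$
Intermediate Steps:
$I{\left(j,t \right)} = \frac{1}{t}$
$y{\left(k \right)} = 3 - \frac{1}{-4 + k}$ ($y{\left(k \right)} = 3 - \frac{1}{k - 4} = 3 - \frac{1}{-4 + k}$)
$K = - \frac{28}{15}$ ($K = - \frac{7}{\frac{1}{-4} + 4} = - \frac{7}{- \frac{1}{4} + 4} = - \frac{7}{\frac{15}{4}} = \left(-7\right) \frac{4}{15} = - \frac{28}{15} \approx -1.8667$)
$y{\left(-6 \right)} 28 + K = \frac{-13 + 3 \left(-6\right)}{-4 - 6} \cdot 28 - \frac{28}{15} = \frac{-13 - 18}{-10} \cdot 28 - \frac{28}{15} = \left(- \frac{1}{10}\right) \left(-31\right) 28 - \frac{28}{15} = \frac{31}{10} \cdot 28 - \frac{28}{15} = \frac{434}{5} - \frac{28}{15} = \frac{1274}{15}$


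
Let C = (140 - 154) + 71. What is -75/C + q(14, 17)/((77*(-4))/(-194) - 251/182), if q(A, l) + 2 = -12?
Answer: -4787989/69939 ≈ -68.459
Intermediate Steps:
q(A, l) = -14 (q(A, l) = -2 - 12 = -14)
C = 57 (C = -14 + 71 = 57)
-75/C + q(14, 17)/((77*(-4))/(-194) - 251/182) = -75/57 - 14/((77*(-4))/(-194) - 251/182) = -75*1/57 - 14/(-308*(-1/194) - 251*1/182) = -25/19 - 14/(154/97 - 251/182) = -25/19 - 14/3681/17654 = -25/19 - 14*17654/3681 = -25/19 - 247156/3681 = -4787989/69939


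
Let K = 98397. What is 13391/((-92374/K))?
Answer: -1317634227/92374 ≈ -14264.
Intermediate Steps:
13391/((-92374/K)) = 13391/((-92374/98397)) = 13391/((-92374*1/98397)) = 13391/(-92374/98397) = 13391*(-98397/92374) = -1317634227/92374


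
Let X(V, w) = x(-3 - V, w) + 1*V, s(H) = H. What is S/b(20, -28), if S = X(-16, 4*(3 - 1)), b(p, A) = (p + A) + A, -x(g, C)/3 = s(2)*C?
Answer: 16/9 ≈ 1.7778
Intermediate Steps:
x(g, C) = -6*C
X(V, w) = V - 6*w (X(V, w) = -6*w + 1*V = -6*w + V = V - 6*w)
b(p, A) = p + 2*A (b(p, A) = (A + p) + A = p + 2*A)
S = -64 (S = -16 - 24*(3 - 1) = -16 - 24*2 = -16 - 6*8 = -16 - 48 = -64)
S/b(20, -28) = -64/(20 + 2*(-28)) = -64/(20 - 56) = -64/(-36) = -64*(-1/36) = 16/9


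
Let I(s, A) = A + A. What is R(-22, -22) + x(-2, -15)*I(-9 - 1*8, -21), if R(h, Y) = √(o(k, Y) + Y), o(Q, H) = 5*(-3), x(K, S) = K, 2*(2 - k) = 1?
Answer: 84 + I*√37 ≈ 84.0 + 6.0828*I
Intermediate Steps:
k = 3/2 (k = 2 - ½*1 = 2 - ½ = 3/2 ≈ 1.5000)
o(Q, H) = -15
I(s, A) = 2*A
R(h, Y) = √(-15 + Y)
R(-22, -22) + x(-2, -15)*I(-9 - 1*8, -21) = √(-15 - 22) - 4*(-21) = √(-37) - 2*(-42) = I*√37 + 84 = 84 + I*√37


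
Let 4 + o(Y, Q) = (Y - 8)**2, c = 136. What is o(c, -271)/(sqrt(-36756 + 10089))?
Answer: -5460*I*sqrt(2963)/2963 ≈ -100.31*I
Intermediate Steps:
o(Y, Q) = -4 + (-8 + Y)**2 (o(Y, Q) = -4 + (Y - 8)**2 = -4 + (-8 + Y)**2)
o(c, -271)/(sqrt(-36756 + 10089)) = (-4 + (-8 + 136)**2)/(sqrt(-36756 + 10089)) = (-4 + 128**2)/(sqrt(-26667)) = (-4 + 16384)/((3*I*sqrt(2963))) = 16380*(-I*sqrt(2963)/8889) = -5460*I*sqrt(2963)/2963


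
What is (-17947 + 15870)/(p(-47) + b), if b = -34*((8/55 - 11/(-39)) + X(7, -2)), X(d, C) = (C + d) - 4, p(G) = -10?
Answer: 66495/1874 ≈ 35.483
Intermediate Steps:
X(d, C) = -4 + C + d
b = -104108/2145 (b = -34*((8/55 - 11/(-39)) + (-4 - 2 + 7)) = -34*((8*(1/55) - 11*(-1/39)) + 1) = -34*((8/55 + 11/39) + 1) = -34*(917/2145 + 1) = -34*3062/2145 = -104108/2145 ≈ -48.535)
(-17947 + 15870)/(p(-47) + b) = (-17947 + 15870)/(-10 - 104108/2145) = -2077/(-125558/2145) = -2077*(-2145/125558) = 66495/1874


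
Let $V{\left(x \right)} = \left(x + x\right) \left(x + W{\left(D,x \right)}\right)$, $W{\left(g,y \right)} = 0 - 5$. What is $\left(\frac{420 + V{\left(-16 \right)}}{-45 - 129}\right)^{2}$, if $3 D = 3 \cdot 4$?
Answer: $\frac{33124}{841} \approx 39.386$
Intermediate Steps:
$D = 4$ ($D = \frac{3 \cdot 4}{3} = \frac{1}{3} \cdot 12 = 4$)
$W{\left(g,y \right)} = -5$ ($W{\left(g,y \right)} = 0 - 5 = -5$)
$V{\left(x \right)} = 2 x \left(-5 + x\right)$ ($V{\left(x \right)} = \left(x + x\right) \left(x - 5\right) = 2 x \left(-5 + x\right)$)
$\left(\frac{420 + V{\left(-16 \right)}}{-45 - 129}\right)^{2} = \left(\frac{420 + 2 \left(-16\right) \left(-5 - 16\right)}{-45 - 129}\right)^{2} = \left(\frac{420 + 2 \left(-16\right) \left(-21\right)}{-174}\right)^{2} = \left(\left(420 + 672\right) \left(- \frac{1}{174}\right)\right)^{2} = \left(1092 \left(- \frac{1}{174}\right)\right)^{2} = \left(- \frac{182}{29}\right)^{2} = \frac{33124}{841}$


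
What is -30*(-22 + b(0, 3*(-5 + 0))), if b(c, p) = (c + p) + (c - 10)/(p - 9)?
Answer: 2195/2 ≈ 1097.5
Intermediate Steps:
b(c, p) = c + p + (-10 + c)/(-9 + p) (b(c, p) = (c + p) + (-10 + c)/(-9 + p) = c + p + (-10 + c)/(-9 + p))
-30*(-22 + b(0, 3*(-5 + 0))) = -30*(-22 + (-10 + (3*(-5 + 0))**2 - 27*(-5 + 0) - 8*0 + 0*(3*(-5 + 0)))/(-9 + 3*(-5 + 0))) = -30*(-22 + (-10 + (3*(-5))**2 - 27*(-5) + 0 + 0*(3*(-5)))/(-9 + 3*(-5))) = -30*(-22 + (-10 + (-15)**2 - 9*(-15) + 0 + 0*(-15))/(-9 - 15)) = -30*(-22 + (-10 + 225 + 135 + 0 + 0)/(-24)) = -30*(-22 - 1/24*350) = -30*(-22 - 175/12) = -30*(-439/12) = 2195/2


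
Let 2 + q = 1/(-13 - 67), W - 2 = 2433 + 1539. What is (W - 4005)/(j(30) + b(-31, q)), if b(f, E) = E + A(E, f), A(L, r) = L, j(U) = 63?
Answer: -1240/2359 ≈ -0.52565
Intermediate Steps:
W = 3974 (W = 2 + (2433 + 1539) = 2 + 3972 = 3974)
q = -161/80 (q = -2 + 1/(-13 - 67) = -2 + 1/(-80) = -2 - 1/80 = -161/80 ≈ -2.0125)
b(f, E) = 2*E (b(f, E) = E + E = 2*E)
(W - 4005)/(j(30) + b(-31, q)) = (3974 - 4005)/(63 + 2*(-161/80)) = -31/(63 - 161/40) = -31/2359/40 = -31*40/2359 = -1240/2359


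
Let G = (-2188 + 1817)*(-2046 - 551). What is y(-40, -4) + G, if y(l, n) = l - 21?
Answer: 963426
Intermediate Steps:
y(l, n) = -21 + l
G = 963487 (G = -371*(-2597) = 963487)
y(-40, -4) + G = (-21 - 40) + 963487 = -61 + 963487 = 963426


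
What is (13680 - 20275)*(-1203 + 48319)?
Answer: -310730020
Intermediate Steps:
(13680 - 20275)*(-1203 + 48319) = -6595*47116 = -310730020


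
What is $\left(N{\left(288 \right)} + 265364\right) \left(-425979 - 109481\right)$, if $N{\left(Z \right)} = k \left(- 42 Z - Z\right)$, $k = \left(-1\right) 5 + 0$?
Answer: $-175247490640$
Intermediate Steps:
$k = -5$ ($k = -5 + 0 = -5$)
$N{\left(Z \right)} = 215 Z$ ($N{\left(Z \right)} = - 5 \left(- 42 Z - Z\right) = - 5 \left(- 43 Z\right) = 215 Z$)
$\left(N{\left(288 \right)} + 265364\right) \left(-425979 - 109481\right) = \left(215 \cdot 288 + 265364\right) \left(-425979 - 109481\right) = \left(61920 + 265364\right) \left(-535460\right) = 327284 \left(-535460\right) = -175247490640$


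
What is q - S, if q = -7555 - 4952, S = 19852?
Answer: -32359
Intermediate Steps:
q = -12507
q - S = -12507 - 1*19852 = -12507 - 19852 = -32359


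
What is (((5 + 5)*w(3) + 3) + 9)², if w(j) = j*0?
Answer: 144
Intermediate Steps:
w(j) = 0
(((5 + 5)*w(3) + 3) + 9)² = (((5 + 5)*0 + 3) + 9)² = ((10*0 + 3) + 9)² = ((0 + 3) + 9)² = (3 + 9)² = 12² = 144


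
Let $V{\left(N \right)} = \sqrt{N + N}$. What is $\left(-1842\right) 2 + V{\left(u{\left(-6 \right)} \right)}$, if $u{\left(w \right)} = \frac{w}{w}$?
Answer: $-3684 + \sqrt{2} \approx -3682.6$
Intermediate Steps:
$u{\left(w \right)} = 1$
$V{\left(N \right)} = \sqrt{2} \sqrt{N}$ ($V{\left(N \right)} = \sqrt{2 N} = \sqrt{2} \sqrt{N}$)
$\left(-1842\right) 2 + V{\left(u{\left(-6 \right)} \right)} = \left(-1842\right) 2 + \sqrt{2} \sqrt{1} = -3684 + \sqrt{2} \cdot 1 = -3684 + \sqrt{2}$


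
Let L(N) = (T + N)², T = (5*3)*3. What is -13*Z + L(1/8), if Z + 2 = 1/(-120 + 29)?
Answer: 923959/448 ≈ 2062.4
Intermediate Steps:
Z = -183/91 (Z = -2 + 1/(-120 + 29) = -2 + 1/(-91) = -2 - 1/91 = -183/91 ≈ -2.0110)
T = 45 (T = 15*3 = 45)
L(N) = (45 + N)²
-13*Z + L(1/8) = -13*(-183/91) + (45 + 1/8)² = 183/7 + (45 + ⅛)² = 183/7 + (361/8)² = 183/7 + 130321/64 = 923959/448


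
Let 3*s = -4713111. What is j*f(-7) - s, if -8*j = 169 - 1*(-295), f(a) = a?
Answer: 1571443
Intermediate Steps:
j = -58 (j = -(169 - 1*(-295))/8 = -(169 + 295)/8 = -⅛*464 = -58)
s = -1571037 (s = (⅓)*(-4713111) = -1571037)
j*f(-7) - s = -58*(-7) - 1*(-1571037) = 406 + 1571037 = 1571443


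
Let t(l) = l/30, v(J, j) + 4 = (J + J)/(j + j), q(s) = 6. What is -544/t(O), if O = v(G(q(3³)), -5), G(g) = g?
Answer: 40800/13 ≈ 3138.5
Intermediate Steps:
v(J, j) = -4 + J/j (v(J, j) = -4 + (J + J)/(j + j) = -4 + (2*J)/((2*j)) = -4 + (2*J)*(1/(2*j)) = -4 + J/j)
O = -26/5 (O = -4 + 6/(-5) = -4 + 6*(-⅕) = -4 - 6/5 = -26/5 ≈ -5.2000)
t(l) = l/30 (t(l) = l*(1/30) = l/30)
-544/t(O) = -544/((1/30)*(-26/5)) = -544/(-13/75) = -544*(-75/13) = 40800/13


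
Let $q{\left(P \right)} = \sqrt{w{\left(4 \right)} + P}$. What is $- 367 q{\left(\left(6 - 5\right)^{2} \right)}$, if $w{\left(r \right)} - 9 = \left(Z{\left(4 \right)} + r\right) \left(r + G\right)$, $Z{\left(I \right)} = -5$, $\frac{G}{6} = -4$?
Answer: $- 367 \sqrt{30} \approx -2010.1$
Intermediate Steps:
$G = -24$ ($G = 6 \left(-4\right) = -24$)
$w{\left(r \right)} = 9 + \left(-24 + r\right) \left(-5 + r\right)$ ($w{\left(r \right)} = 9 + \left(-5 + r\right) \left(r - 24\right) = 9 + \left(-5 + r\right) \left(-24 + r\right) = 9 + \left(-24 + r\right) \left(-5 + r\right)$)
$q{\left(P \right)} = \sqrt{29 + P}$ ($q{\left(P \right)} = \sqrt{\left(129 + 4^{2} - 116\right) + P} = \sqrt{\left(129 + 16 - 116\right) + P} = \sqrt{29 + P}$)
$- 367 q{\left(\left(6 - 5\right)^{2} \right)} = - 367 \sqrt{29 + \left(6 - 5\right)^{2}} = - 367 \sqrt{29 + 1^{2}} = - 367 \sqrt{29 + 1} = - 367 \sqrt{30}$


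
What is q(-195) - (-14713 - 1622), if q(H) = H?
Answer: 16140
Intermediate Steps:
q(-195) - (-14713 - 1622) = -195 - (-14713 - 1622) = -195 - 1*(-16335) = -195 + 16335 = 16140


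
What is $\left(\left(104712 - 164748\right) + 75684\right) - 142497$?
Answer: $-126849$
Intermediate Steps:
$\left(\left(104712 - 164748\right) + 75684\right) - 142497 = \left(-60036 + 75684\right) - 142497 = 15648 - 142497 = -126849$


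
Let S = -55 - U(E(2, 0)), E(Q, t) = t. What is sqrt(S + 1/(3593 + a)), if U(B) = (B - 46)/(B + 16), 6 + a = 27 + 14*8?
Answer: I*sqrt(35735882)/828 ≈ 7.2197*I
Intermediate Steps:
a = 133 (a = -6 + (27 + 14*8) = -6 + (27 + 112) = -6 + 139 = 133)
U(B) = (-46 + B)/(16 + B)
S = -417/8 (S = -55 - (-46 + 0)/(16 + 0) = -55 - (-46)/16 = -55 - 1*(-23/8) = -55 + 23/8 = -417/8 ≈ -52.125)
sqrt(S + 1/(3593 + a)) = sqrt(-417/8 + 1/(3593 + 133)) = sqrt(-417/8 + 1/3726) = sqrt(-776867/14904) = I*sqrt(35735882)/828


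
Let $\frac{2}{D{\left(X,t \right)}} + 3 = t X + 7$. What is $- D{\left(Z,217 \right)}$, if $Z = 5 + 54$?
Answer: $- \frac{2}{12807} \approx -0.00015616$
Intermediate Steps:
$Z = 59$
$D{\left(X,t \right)} = \frac{2}{4 + X t}$ ($D{\left(X,t \right)} = \frac{2}{-3 + \left(t X + 7\right)} = \frac{2}{-3 + \left(X t + 7\right)} = \frac{2}{-3 + \left(7 + X t\right)} = \frac{2}{4 + X t}$)
$- D{\left(Z,217 \right)} = - \frac{2}{4 + 59 \cdot 217} = - \frac{2}{4 + 12803} = - \frac{2}{12807}$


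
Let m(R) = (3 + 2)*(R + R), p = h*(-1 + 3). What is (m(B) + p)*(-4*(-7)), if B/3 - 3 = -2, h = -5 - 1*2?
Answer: 448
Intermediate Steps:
h = -7 (h = -5 - 2 = -7)
B = 3 (B = 9 + 3*(-2) = 9 - 6 = 3)
p = -14 (p = -7*(-1 + 3) = -7*2 = -14)
m(R) = 10*R (m(R) = 5*(2*R) = 10*R)
(m(B) + p)*(-4*(-7)) = (10*3 - 14)*(-4*(-7)) = (30 - 14)*28 = 16*28 = 448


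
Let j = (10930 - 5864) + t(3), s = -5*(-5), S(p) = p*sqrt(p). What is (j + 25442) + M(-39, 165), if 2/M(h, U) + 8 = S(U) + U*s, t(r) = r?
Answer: 190046371719/6228782 - 165*sqrt(165)/6228782 ≈ 30511.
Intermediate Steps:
S(p) = p**(3/2)
s = 25
j = 5069 (j = (10930 - 5864) + 3 = 5066 + 3 = 5069)
M(h, U) = 2/(-8 + U**(3/2) + 25*U) (M(h, U) = 2/(-8 + (U**(3/2) + U*25)) = 2/(-8 + (U**(3/2) + 25*U)) = 2/(-8 + U**(3/2) + 25*U))
(j + 25442) + M(-39, 165) = (5069 + 25442) + 2/(-8 + 165**(3/2) + 25*165) = 30511 + 2/(-8 + 165*sqrt(165) + 4125) = 30511 + 2/(4117 + 165*sqrt(165))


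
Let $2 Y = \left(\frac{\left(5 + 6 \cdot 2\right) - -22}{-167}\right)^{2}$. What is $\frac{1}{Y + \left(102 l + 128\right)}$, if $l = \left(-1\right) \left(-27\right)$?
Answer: $\frac{55778}{160753717} \approx 0.00034698$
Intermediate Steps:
$l = 27$
$Y = \frac{1521}{55778}$ ($Y = \frac{\left(\frac{\left(5 + 6 \cdot 2\right) - -22}{-167}\right)^{2}}{2} = \frac{\left(\left(\left(5 + 12\right) + 22\right) \left(- \frac{1}{167}\right)\right)^{2}}{2} = \frac{\left(\left(17 + 22\right) \left(- \frac{1}{167}\right)\right)^{2}}{2} = \frac{\left(39 \left(- \frac{1}{167}\right)\right)^{2}}{2} = \frac{\left(- \frac{39}{167}\right)^{2}}{2} = \frac{1}{2} \cdot \frac{1521}{27889} = \frac{1521}{55778} \approx 0.027269$)
$\frac{1}{Y + \left(102 l + 128\right)} = \frac{1}{\frac{1521}{55778} + \left(102 \cdot 27 + 128\right)} = \frac{1}{\frac{1521}{55778} + \left(2754 + 128\right)} = \frac{1}{\frac{1521}{55778} + 2882} = \frac{1}{\frac{160753717}{55778}} = \frac{55778}{160753717}$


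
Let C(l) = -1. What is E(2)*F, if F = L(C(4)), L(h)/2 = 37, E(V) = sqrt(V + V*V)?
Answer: 74*sqrt(6) ≈ 181.26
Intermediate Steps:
E(V) = sqrt(V + V**2)
L(h) = 74 (L(h) = 2*37 = 74)
F = 74
E(2)*F = sqrt(2*(1 + 2))*74 = sqrt(2*3)*74 = sqrt(6)*74 = 74*sqrt(6)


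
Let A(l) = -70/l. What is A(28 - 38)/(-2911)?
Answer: -7/2911 ≈ -0.0024047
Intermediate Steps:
A(28 - 38)/(-2911) = -70/(28 - 38)/(-2911) = -70/(-10)*(-1/2911) = -70*(-⅒)*(-1/2911) = 7*(-1/2911) = -7/2911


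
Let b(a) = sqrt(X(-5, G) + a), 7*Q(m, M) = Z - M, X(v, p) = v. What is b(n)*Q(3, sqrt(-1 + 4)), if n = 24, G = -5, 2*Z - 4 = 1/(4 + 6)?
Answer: sqrt(19)*(41 - 20*sqrt(3))/140 ≈ 0.19799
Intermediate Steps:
Z = 41/20 (Z = 2 + 1/(2*(4 + 6)) = 2 + (1/2)/10 = 2 + (1/2)*(1/10) = 2 + 1/20 = 41/20 ≈ 2.0500)
Q(m, M) = 41/140 - M/7 (Q(m, M) = (41/20 - M)/7 = 41/140 - M/7)
b(a) = sqrt(-5 + a)
b(n)*Q(3, sqrt(-1 + 4)) = sqrt(-5 + 24)*(41/140 - sqrt(-1 + 4)/7) = sqrt(19)*(41/140 - sqrt(3)/7)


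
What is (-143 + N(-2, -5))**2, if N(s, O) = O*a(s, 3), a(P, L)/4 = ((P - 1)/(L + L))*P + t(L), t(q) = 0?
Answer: 26569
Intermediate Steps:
a(P, L) = 2*P*(-1 + P)/L (a(P, L) = 4*(((P - 1)/(L + L))*P + 0) = 4*(((-1 + P)/((2*L)))*P + 0) = 4*(((-1 + P)*(1/(2*L)))*P + 0) = 4*(((-1 + P)/(2*L))*P + 0) = 4*(P*(-1 + P)/(2*L) + 0) = 4*(P*(-1 + P)/(2*L)) = 2*P*(-1 + P)/L)
N(s, O) = 2*O*s*(-1 + s)/3 (N(s, O) = O*(2*s*(-1 + s)/3) = 2*O*s*(-1 + s)/3)
(-143 + N(-2, -5))**2 = (-143 + (2/3)*(-5)*(-2)*(-1 - 2))**2 = (-143 + (2/3)*(-5)*(-2)*(-3))**2 = (-143 - 20)**2 = (-163)**2 = 26569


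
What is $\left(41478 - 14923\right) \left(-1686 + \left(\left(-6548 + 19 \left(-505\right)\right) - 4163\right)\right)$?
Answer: $-583997560$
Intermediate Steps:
$\left(41478 - 14923\right) \left(-1686 + \left(\left(-6548 + 19 \left(-505\right)\right) - 4163\right)\right) = 26555 \left(-1686 - 20306\right) = 26555 \left(-21992\right) = -583997560$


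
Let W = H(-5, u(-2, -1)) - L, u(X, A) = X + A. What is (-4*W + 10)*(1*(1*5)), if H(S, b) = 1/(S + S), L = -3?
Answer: -8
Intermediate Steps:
u(X, A) = A + X
H(S, b) = 1/(2*S)
W = 29/10 (W = (½)/(-5) - 1*(-3) = (½)*(-⅕) + 3 = -⅒ + 3 = 29/10 ≈ 2.9000)
(-4*W + 10)*(1*(1*5)) = (-4*29/10 + 10)*(1*(1*5)) = (-58/5 + 10)*(1*5) = -8/5*5 = -8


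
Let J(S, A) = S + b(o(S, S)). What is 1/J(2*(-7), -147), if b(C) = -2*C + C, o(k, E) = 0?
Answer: -1/14 ≈ -0.071429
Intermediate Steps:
b(C) = -C
J(S, A) = S (J(S, A) = S - 1*0 = S + 0 = S)
1/J(2*(-7), -147) = 1/(2*(-7)) = 1/(-14) = -1/14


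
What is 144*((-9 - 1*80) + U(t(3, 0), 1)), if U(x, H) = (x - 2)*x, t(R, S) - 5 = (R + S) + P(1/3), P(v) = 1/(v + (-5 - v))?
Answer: -157536/25 ≈ -6301.4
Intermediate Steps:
P(v) = -1/5 (P(v) = 1/(-5) = -1/5)
t(R, S) = 24/5 + R + S (t(R, S) = 5 + ((R + S) - 1/5) = 5 + (-1/5 + R + S) = 24/5 + R + S)
U(x, H) = x*(-2 + x) (U(x, H) = (-2 + x)*x = x*(-2 + x))
144*((-9 - 1*80) + U(t(3, 0), 1)) = 144*((-9 - 1*80) + (24/5 + 3 + 0)*(-2 + (24/5 + 3 + 0))) = 144*((-9 - 80) + 39*(-2 + 39/5)/5) = 144*(-89 + (39/5)*(29/5)) = 144*(-89 + 1131/25) = 144*(-1094/25) = -157536/25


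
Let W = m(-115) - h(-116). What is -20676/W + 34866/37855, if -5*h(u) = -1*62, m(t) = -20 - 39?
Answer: 1308632354/4504745 ≈ 290.50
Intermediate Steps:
m(t) = -59
h(u) = 62/5 (h(u) = -(-1)*62/5 = -1/5*(-62) = 62/5)
W = -357/5 (W = -59 - 1*62/5 = -59 - 62/5 = -357/5 ≈ -71.400)
-20676/W + 34866/37855 = -20676/(-357/5) + 34866/37855 = -20676*(-5/357) + 34866*(1/37855) = 34460/119 + 34866/37855 = 1308632354/4504745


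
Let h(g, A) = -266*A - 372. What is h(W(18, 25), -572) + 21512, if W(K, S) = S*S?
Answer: 173292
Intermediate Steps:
W(K, S) = S²
h(g, A) = -372 - 266*A
h(W(18, 25), -572) + 21512 = (-372 - 266*(-572)) + 21512 = (-372 + 152152) + 21512 = 151780 + 21512 = 173292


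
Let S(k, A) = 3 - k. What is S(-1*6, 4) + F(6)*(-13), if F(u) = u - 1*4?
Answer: -17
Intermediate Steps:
F(u) = -4 + u (F(u) = u - 4 = -4 + u)
S(-1*6, 4) + F(6)*(-13) = (3 - (-1)*6) + (-4 + 6)*(-13) = (3 - 1*(-6)) + 2*(-13) = (3 + 6) - 26 = 9 - 26 = -17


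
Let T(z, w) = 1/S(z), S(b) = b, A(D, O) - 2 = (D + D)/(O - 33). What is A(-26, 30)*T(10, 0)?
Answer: 29/15 ≈ 1.9333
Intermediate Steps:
A(D, O) = 2 + 2*D/(-33 + O) (A(D, O) = 2 + (D + D)/(O - 33) = 2 + (2*D)/(-33 + O) = 2 + 2*D/(-33 + O))
T(z, w) = 1/z
A(-26, 30)*T(10, 0) = (2*(-33 - 26 + 30)/(-33 + 30))/10 = (2*(-29)/(-3))*(⅒) = (2*(-⅓)*(-29))*(⅒) = (58/3)*(⅒) = 29/15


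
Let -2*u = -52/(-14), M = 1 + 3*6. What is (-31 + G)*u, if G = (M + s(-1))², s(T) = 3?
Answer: -5889/7 ≈ -841.29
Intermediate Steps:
M = 19 (M = 1 + 18 = 19)
u = -13/7 (u = -(-26)/(-14) = -(-26)*(-1)/14 = -½*26/7 = -13/7 ≈ -1.8571)
G = 484 (G = (19 + 3)² = 22² = 484)
(-31 + G)*u = (-31 + 484)*(-13/7) = 453*(-13/7) = -5889/7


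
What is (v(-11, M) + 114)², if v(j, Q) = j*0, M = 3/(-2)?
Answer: 12996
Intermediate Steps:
M = -3/2 (M = 3*(-½) = -3/2 ≈ -1.5000)
v(j, Q) = 0
(v(-11, M) + 114)² = (0 + 114)² = 114² = 12996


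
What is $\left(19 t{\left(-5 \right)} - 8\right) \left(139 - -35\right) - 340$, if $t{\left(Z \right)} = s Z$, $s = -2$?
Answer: $31328$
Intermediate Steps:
$t{\left(Z \right)} = - 2 Z$
$\left(19 t{\left(-5 \right)} - 8\right) \left(139 - -35\right) - 340 = \left(19 \left(\left(-2\right) \left(-5\right)\right) - 8\right) \left(139 - -35\right) - 340 = \left(19 \cdot 10 - 8\right) \left(139 + 35\right) - 340 = \left(190 - 8\right) 174 - 340 = 182 \cdot 174 - 340 = 31668 - 340 = 31328$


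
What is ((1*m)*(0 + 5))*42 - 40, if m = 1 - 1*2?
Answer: -250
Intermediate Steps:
m = -1 (m = 1 - 2 = -1)
((1*m)*(0 + 5))*42 - 40 = ((1*(-1))*(0 + 5))*42 - 40 = -1*5*42 - 40 = -5*42 - 40 = -210 - 40 = -250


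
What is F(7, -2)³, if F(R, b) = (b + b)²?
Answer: 4096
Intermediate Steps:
F(R, b) = 4*b² (F(R, b) = (2*b)² = 4*b²)
F(7, -2)³ = (4*(-2)²)³ = (4*4)³ = 16³ = 4096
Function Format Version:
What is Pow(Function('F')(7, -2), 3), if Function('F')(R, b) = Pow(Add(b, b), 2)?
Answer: 4096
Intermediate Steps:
Function('F')(R, b) = Mul(4, Pow(b, 2)) (Function('F')(R, b) = Pow(Mul(2, b), 2) = Mul(4, Pow(b, 2)))
Pow(Function('F')(7, -2), 3) = Pow(Mul(4, Pow(-2, 2)), 3) = Pow(Mul(4, 4), 3) = Pow(16, 3) = 4096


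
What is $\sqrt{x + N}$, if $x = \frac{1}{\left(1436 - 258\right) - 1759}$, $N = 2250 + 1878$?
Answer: $\frac{\sqrt{1393451227}}{581} \approx 64.25$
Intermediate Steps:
$N = 4128$
$x = - \frac{1}{581}$ ($x = \frac{1}{\left(1436 - 258\right) - 1759} = \frac{1}{1178 - 1759} = \frac{1}{-581} = - \frac{1}{581} \approx -0.0017212$)
$\sqrt{x + N} = \sqrt{- \frac{1}{581} + 4128} = \sqrt{\frac{2398367}{581}} = \frac{\sqrt{1393451227}}{581}$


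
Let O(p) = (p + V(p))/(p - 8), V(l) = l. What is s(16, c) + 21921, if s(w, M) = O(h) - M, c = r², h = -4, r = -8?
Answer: 65573/3 ≈ 21858.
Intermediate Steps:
c = 64 (c = (-8)² = 64)
O(p) = 2*p/(-8 + p) (O(p) = (p + p)/(p - 8) = (2*p)/(-8 + p) = 2*p/(-8 + p))
s(w, M) = ⅔ - M (s(w, M) = 2*(-4)/(-8 - 4) - M = 2*(-4)/(-12) - M = 2*(-4)*(-1/12) - M = ⅔ - M)
s(16, c) + 21921 = (⅔ - 1*64) + 21921 = (⅔ - 64) + 21921 = -190/3 + 21921 = 65573/3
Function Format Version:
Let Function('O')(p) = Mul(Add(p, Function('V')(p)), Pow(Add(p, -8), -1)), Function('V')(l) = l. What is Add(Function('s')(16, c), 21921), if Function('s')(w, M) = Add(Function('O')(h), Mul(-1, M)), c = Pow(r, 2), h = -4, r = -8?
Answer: Rational(65573, 3) ≈ 21858.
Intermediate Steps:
c = 64 (c = Pow(-8, 2) = 64)
Function('O')(p) = Mul(2, p, Pow(Add(-8, p), -1)) (Function('O')(p) = Mul(Add(p, p), Pow(Add(p, -8), -1)) = Mul(Mul(2, p), Pow(Add(-8, p), -1)) = Mul(2, p, Pow(Add(-8, p), -1)))
Function('s')(w, M) = Add(Rational(2, 3), Mul(-1, M)) (Function('s')(w, M) = Add(Mul(2, -4, Pow(Add(-8, -4), -1)), Mul(-1, M)) = Add(Mul(2, -4, Pow(-12, -1)), Mul(-1, M)) = Add(Mul(2, -4, Rational(-1, 12)), Mul(-1, M)) = Add(Rational(2, 3), Mul(-1, M)))
Add(Function('s')(16, c), 21921) = Add(Add(Rational(2, 3), Mul(-1, 64)), 21921) = Add(Add(Rational(2, 3), -64), 21921) = Add(Rational(-190, 3), 21921) = Rational(65573, 3)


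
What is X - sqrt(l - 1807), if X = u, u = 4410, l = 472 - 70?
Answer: 4410 - I*sqrt(1405) ≈ 4410.0 - 37.483*I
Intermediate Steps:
l = 402
X = 4410
X - sqrt(l - 1807) = 4410 - sqrt(402 - 1807) = 4410 - sqrt(-1405) = 4410 - I*sqrt(1405)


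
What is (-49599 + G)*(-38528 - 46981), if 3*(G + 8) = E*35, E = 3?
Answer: 4238852148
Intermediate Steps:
G = 27 (G = -8 + (3*35)/3 = -8 + (⅓)*105 = -8 + 35 = 27)
(-49599 + G)*(-38528 - 46981) = (-49599 + 27)*(-38528 - 46981) = -49572*(-85509) = 4238852148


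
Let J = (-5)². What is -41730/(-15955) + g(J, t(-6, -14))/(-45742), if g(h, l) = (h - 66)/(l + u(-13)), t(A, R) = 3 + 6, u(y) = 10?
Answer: 7253622739/2773291718 ≈ 2.6155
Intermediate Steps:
t(A, R) = 9
J = 25
g(h, l) = (-66 + h)/(10 + l) (g(h, l) = (h - 66)/(l + 10) = (-66 + h)/(10 + l))
-41730/(-15955) + g(J, t(-6, -14))/(-45742) = -41730/(-15955) + ((-66 + 25)/(10 + 9))/(-45742) = -41730*(-1/15955) + (-41/19)*(-1/45742) = 8346/3191 + ((1/19)*(-41))*(-1/45742) = 8346/3191 - 41/19*(-1/45742) = 8346/3191 + 41/869098 = 7253622739/2773291718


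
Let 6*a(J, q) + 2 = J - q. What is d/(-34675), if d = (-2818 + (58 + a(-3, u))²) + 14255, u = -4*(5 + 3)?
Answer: -61373/138700 ≈ -0.44249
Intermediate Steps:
u = -32 (u = -4*8 = -32)
a(J, q) = -⅓ - q/6 + J/6 (a(J, q) = -⅓ + (J - q)/6 = -⅓ + (-q/6 + J/6) = -⅓ - q/6 + J/6)
d = 61373/4 (d = (-2818 + (58 + (-⅓ - ⅙*(-32) + (⅙)*(-3)))²) + 14255 = (-2818 + (58 + (-⅓ + 16/3 - ½))²) + 14255 = (-2818 + (58 + 9/2)²) + 14255 = (-2818 + (125/2)²) + 14255 = (-2818 + 15625/4) + 14255 = 4353/4 + 14255 = 61373/4 ≈ 15343.)
d/(-34675) = (61373/4)/(-34675) = (61373/4)*(-1/34675) = -61373/138700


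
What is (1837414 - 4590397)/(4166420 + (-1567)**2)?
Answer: -917661/2207303 ≈ -0.41574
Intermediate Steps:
(1837414 - 4590397)/(4166420 + (-1567)**2) = -2752983/(4166420 + 2455489) = -2752983/6621909 = -2752983*1/6621909 = -917661/2207303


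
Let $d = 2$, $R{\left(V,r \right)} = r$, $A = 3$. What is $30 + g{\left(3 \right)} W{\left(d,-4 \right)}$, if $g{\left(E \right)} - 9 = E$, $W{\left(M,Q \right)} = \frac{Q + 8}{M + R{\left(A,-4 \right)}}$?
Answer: $6$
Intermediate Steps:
$W{\left(M,Q \right)} = \frac{8 + Q}{-4 + M}$ ($W{\left(M,Q \right)} = \frac{Q + 8}{M - 4} = \frac{8 + Q}{-4 + M}$)
$g{\left(E \right)} = 9 + E$
$30 + g{\left(3 \right)} W{\left(d,-4 \right)} = 30 + \left(9 + 3\right) \frac{8 - 4}{-4 + 2} = 30 + 12 \frac{1}{-2} \cdot 4 = 30 + 12 \left(\left(- \frac{1}{2}\right) 4\right) = 30 + 12 \left(-2\right) = 30 - 24 = 6$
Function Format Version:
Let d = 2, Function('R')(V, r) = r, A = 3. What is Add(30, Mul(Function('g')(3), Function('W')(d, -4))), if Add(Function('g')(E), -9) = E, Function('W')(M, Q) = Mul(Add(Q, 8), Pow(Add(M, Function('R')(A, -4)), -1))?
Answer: 6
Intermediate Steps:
Function('W')(M, Q) = Mul(Pow(Add(-4, M), -1), Add(8, Q)) (Function('W')(M, Q) = Mul(Add(Q, 8), Pow(Add(M, -4), -1)) = Mul(Add(8, Q), Pow(Add(-4, M), -1)) = Mul(Pow(Add(-4, M), -1), Add(8, Q)))
Function('g')(E) = Add(9, E)
Add(30, Mul(Function('g')(3), Function('W')(d, -4))) = Add(30, Mul(Add(9, 3), Mul(Pow(Add(-4, 2), -1), Add(8, -4)))) = Add(30, Mul(12, Mul(Pow(-2, -1), 4))) = Add(30, Mul(12, Mul(Rational(-1, 2), 4))) = Add(30, Mul(12, -2)) = Add(30, -24) = 6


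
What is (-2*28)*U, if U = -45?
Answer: 2520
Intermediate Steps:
(-2*28)*U = -2*28*(-45) = -56*(-45) = 2520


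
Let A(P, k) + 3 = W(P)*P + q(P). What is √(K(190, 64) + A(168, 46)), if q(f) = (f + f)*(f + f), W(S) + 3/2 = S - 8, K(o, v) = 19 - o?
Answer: 5*√5574 ≈ 373.30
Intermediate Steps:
W(S) = -19/2 + S (W(S) = -3/2 + (S - 8) = -3/2 + (-8 + S) = -19/2 + S)
q(f) = 4*f² (q(f) = (2*f)*(2*f) = 4*f²)
A(P, k) = -3 + 4*P² + P*(-19/2 + P) (A(P, k) = -3 + ((-19/2 + P)*P + 4*P²) = -3 + (P*(-19/2 + P) + 4*P²) = -3 + (4*P² + P*(-19/2 + P)) = -3 + 4*P² + P*(-19/2 + P))
√(K(190, 64) + A(168, 46)) = √((19 - 1*190) + (-3 + 5*168² - 19/2*168)) = √((19 - 190) + (-3 + 5*28224 - 1596)) = √(-171 + (-3 + 141120 - 1596)) = √(-171 + 139521) = √139350 = 5*√5574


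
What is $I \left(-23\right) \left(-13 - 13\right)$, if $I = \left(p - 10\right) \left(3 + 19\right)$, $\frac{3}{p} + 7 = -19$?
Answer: $-133078$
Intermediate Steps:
$p = - \frac{3}{26}$ ($p = \frac{3}{-7 - 19} = \frac{3}{-26} = 3 \left(- \frac{1}{26}\right) = - \frac{3}{26} \approx -0.11538$)
$I = - \frac{2893}{13}$ ($I = \left(- \frac{3}{26} - 10\right) \left(3 + 19\right) = \left(- \frac{263}{26}\right) 22 = - \frac{2893}{13} \approx -222.54$)
$I \left(-23\right) \left(-13 - 13\right) = \left(- \frac{2893}{13}\right) \left(-23\right) \left(-13 - 13\right) = \frac{66539 \left(-13 - 13\right)}{13} = \frac{66539}{13} \left(-26\right) = -133078$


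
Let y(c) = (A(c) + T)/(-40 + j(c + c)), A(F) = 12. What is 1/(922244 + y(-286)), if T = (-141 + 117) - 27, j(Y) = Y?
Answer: 204/188137789 ≈ 1.0843e-6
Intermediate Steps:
T = -51 (T = -24 - 27 = -51)
y(c) = -39/(-40 + 2*c) (y(c) = (12 - 51)/(-40 + (c + c)) = -39/(-40 + 2*c))
1/(922244 + y(-286)) = 1/(922244 - 39/(-40 + 2*(-286))) = 1/(922244 - 39/(-40 - 572)) = 1/(922244 - 39/(-612)) = 1/(922244 - 39*(-1/612)) = 1/(922244 + 13/204) = 1/(188137789/204) = 204/188137789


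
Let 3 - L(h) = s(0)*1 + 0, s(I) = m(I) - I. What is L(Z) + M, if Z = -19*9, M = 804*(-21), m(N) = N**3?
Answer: -16881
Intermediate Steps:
M = -16884
s(I) = I**3 - I
Z = -171
L(h) = 3 (L(h) = 3 - ((0**3 - 1*0)*1 + 0) = 3 - ((0 + 0)*1 + 0) = 3 - (0*1 + 0) = 3 - (0 + 0) = 3 - 1*0 = 3 + 0 = 3)
L(Z) + M = 3 - 16884 = -16881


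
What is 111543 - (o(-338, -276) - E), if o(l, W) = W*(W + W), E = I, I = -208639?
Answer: -249448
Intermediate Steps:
E = -208639
o(l, W) = 2*W² (o(l, W) = W*(2*W) = 2*W²)
111543 - (o(-338, -276) - E) = 111543 - (2*(-276)² - 1*(-208639)) = 111543 - (2*76176 + 208639) = 111543 - (152352 + 208639) = 111543 - 1*360991 = 111543 - 360991 = -249448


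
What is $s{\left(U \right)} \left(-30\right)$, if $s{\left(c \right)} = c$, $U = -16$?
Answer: $480$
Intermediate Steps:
$s{\left(U \right)} \left(-30\right) = \left(-16\right) \left(-30\right) = 480$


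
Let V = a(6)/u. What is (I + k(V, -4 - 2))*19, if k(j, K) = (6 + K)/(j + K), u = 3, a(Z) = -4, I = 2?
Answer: 38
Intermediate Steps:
V = -4/3 ≈ -1.3333
k(j, K) = (6 + K)/(K + j)
(I + k(V, -4 - 2))*19 = (2 + (6 + (-4 - 2))/((-4 - 2) - 4/3))*19 = (2 + (6 - 6)/(-6 - 4/3))*19 = (2 + 0/(-22/3))*19 = (2 - 3/22*0)*19 = (2 + 0)*19 = 2*19 = 38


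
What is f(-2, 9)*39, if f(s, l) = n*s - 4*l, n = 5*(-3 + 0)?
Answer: -234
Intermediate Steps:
n = -15 (n = 5*(-3) = -15)
f(s, l) = -15*s - 4*l
f(-2, 9)*39 = (-15*(-2) - 4*9)*39 = (30 - 36)*39 = -6*39 = -234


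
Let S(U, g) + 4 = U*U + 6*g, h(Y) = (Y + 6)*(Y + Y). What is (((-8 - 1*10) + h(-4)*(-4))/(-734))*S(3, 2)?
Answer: -391/367 ≈ -1.0654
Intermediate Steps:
h(Y) = 2*Y*(6 + Y) (h(Y) = (6 + Y)*(2*Y) = 2*Y*(6 + Y))
S(U, g) = -4 + U² + 6*g (S(U, g) = -4 + (U*U + 6*g) = -4 + (U² + 6*g) = -4 + U² + 6*g)
(((-8 - 1*10) + h(-4)*(-4))/(-734))*S(3, 2) = (((-8 - 1*10) + (2*(-4)*(6 - 4))*(-4))/(-734))*(-4 + 3² + 6*2) = (((-8 - 10) + (2*(-4)*2)*(-4))*(-1/734))*(-4 + 9 + 12) = ((-18 - 16*(-4))*(-1/734))*17 = ((-18 + 64)*(-1/734))*17 = (46*(-1/734))*17 = -23/367*17 = -391/367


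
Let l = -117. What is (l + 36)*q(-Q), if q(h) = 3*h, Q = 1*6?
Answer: 1458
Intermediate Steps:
Q = 6
(l + 36)*q(-Q) = (-117 + 36)*(3*(-1*6)) = -243*(-6) = -81*(-18) = 1458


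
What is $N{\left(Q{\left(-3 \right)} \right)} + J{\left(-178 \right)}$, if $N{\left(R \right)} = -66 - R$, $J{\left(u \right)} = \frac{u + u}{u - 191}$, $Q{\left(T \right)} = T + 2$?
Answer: $- \frac{23629}{369} \approx -64.035$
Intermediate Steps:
$Q{\left(T \right)} = 2 + T$
$J{\left(u \right)} = \frac{2 u}{-191 + u}$
$N{\left(Q{\left(-3 \right)} \right)} + J{\left(-178 \right)} = \left(-66 - \left(2 - 3\right)\right) + 2 \left(-178\right) \frac{1}{-191 - 178} = \left(-66 - -1\right) + 2 \left(-178\right) \frac{1}{-369} = \left(-66 + 1\right) + 2 \left(-178\right) \left(- \frac{1}{369}\right) = -65 + \frac{356}{369} = - \frac{23629}{369}$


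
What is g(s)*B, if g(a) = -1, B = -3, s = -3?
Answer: 3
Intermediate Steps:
g(s)*B = -1*(-3) = 3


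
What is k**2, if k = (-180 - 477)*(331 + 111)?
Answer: 84328675236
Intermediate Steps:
k = -290394 (k = -657*442 = -290394)
k**2 = (-290394)**2 = 84328675236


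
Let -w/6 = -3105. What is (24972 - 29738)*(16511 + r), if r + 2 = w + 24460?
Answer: -284048834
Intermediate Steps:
w = 18630 (w = -6*(-3105) = 18630)
r = 43088 (r = -2 + (18630 + 24460) = -2 + 43090 = 43088)
(24972 - 29738)*(16511 + r) = (24972 - 29738)*(16511 + 43088) = -4766*59599 = -284048834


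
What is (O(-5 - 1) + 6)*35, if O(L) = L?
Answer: 0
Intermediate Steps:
(O(-5 - 1) + 6)*35 = ((-5 - 1) + 6)*35 = (-6 + 6)*35 = 0*35 = 0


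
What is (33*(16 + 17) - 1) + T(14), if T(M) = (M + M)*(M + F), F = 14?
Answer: 1872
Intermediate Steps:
T(M) = 2*M*(14 + M) (T(M) = (M + M)*(M + 14) = (2*M)*(14 + M) = 2*M*(14 + M))
(33*(16 + 17) - 1) + T(14) = (33*(16 + 17) - 1) + 2*14*(14 + 14) = (33*33 - 1) + 2*14*28 = (1089 - 1) + 784 = 1088 + 784 = 1872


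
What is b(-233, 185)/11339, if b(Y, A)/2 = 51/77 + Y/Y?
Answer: 256/873103 ≈ 0.00029321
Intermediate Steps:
b(Y, A) = 256/77 (b(Y, A) = 2*(51/77 + Y/Y) = 2*(51*(1/77) + 1) = 2*(51/77 + 1) = 2*(128/77) = 256/77)
b(-233, 185)/11339 = (256/77)/11339 = (256/77)*(1/11339) = 256/873103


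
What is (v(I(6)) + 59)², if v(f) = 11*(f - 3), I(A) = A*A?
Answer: 178084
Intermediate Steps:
I(A) = A²
v(f) = -33 + 11*f (v(f) = 11*(-3 + f) = -33 + 11*f)
(v(I(6)) + 59)² = ((-33 + 11*6²) + 59)² = ((-33 + 11*36) + 59)² = ((-33 + 396) + 59)² = (363 + 59)² = 422² = 178084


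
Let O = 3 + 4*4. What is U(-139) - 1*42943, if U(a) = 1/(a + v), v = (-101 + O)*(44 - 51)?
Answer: -18680204/435 ≈ -42943.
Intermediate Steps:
O = 19 (O = 3 + 16 = 19)
v = 574 (v = (-101 + 19)*(44 - 51) = -82*(-7) = 574)
U(a) = 1/(574 + a) (U(a) = 1/(a + 574) = 1/(574 + a))
U(-139) - 1*42943 = 1/(574 - 139) - 1*42943 = 1/435 - 42943 = -18680204/435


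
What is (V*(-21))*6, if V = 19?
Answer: -2394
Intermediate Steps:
(V*(-21))*6 = (19*(-21))*6 = -399*6 = -2394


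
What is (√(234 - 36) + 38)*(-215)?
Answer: -8170 - 645*√22 ≈ -11195.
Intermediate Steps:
(√(234 - 36) + 38)*(-215) = (√198 + 38)*(-215) = (3*√22 + 38)*(-215) = (38 + 3*√22)*(-215) = -8170 - 645*√22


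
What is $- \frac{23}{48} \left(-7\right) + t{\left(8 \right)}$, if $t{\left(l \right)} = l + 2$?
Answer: $\frac{641}{48} \approx 13.354$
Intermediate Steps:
$t{\left(l \right)} = 2 + l$
$- \frac{23}{48} \left(-7\right) + t{\left(8 \right)} = - \frac{23}{48} \left(-7\right) + \left(2 + 8\right) = \left(-23\right) \frac{1}{48} \left(-7\right) + 10 = \left(- \frac{23}{48}\right) \left(-7\right) + 10 = \frac{161}{48} + 10 = \frac{641}{48}$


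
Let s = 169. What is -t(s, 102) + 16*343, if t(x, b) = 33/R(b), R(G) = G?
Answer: 186581/34 ≈ 5487.7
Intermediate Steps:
t(x, b) = 33/b
-t(s, 102) + 16*343 = -33/102 + 16*343 = -33/102 + 5488 = -1*11/34 + 5488 = -11/34 + 5488 = 186581/34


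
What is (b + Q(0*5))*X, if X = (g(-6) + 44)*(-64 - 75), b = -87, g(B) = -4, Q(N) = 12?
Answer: 417000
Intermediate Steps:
X = -5560 (X = (-4 + 44)*(-64 - 75) = 40*(-139) = -5560)
(b + Q(0*5))*X = (-87 + 12)*(-5560) = -75*(-5560) = 417000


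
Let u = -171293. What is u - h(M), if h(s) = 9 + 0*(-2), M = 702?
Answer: -171302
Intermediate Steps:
h(s) = 9 (h(s) = 9 + 0 = 9)
u - h(M) = -171293 - 1*9 = -171293 - 9 = -171302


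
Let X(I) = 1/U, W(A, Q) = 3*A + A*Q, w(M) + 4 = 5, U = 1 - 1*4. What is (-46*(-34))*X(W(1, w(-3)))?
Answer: -1564/3 ≈ -521.33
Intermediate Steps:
U = -3 (U = 1 - 4 = -3)
w(M) = 1 (w(M) = -4 + 5 = 1)
X(I) = -1/3 (X(I) = 1/(-3) = -1/3)
(-46*(-34))*X(W(1, w(-3))) = -46*(-34)*(-1/3) = 1564*(-1/3) = -1564/3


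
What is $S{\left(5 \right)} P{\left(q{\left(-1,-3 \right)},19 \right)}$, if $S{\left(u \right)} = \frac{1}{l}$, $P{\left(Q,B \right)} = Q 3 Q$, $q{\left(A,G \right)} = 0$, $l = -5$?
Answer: $0$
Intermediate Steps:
$P{\left(Q,B \right)} = 3 Q^{2}$ ($P{\left(Q,B \right)} = 3 Q Q = 3 Q^{2}$)
$S{\left(u \right)} = - \frac{1}{5}$ ($S{\left(u \right)} = \frac{1}{-5} = - \frac{1}{5}$)
$S{\left(5 \right)} P{\left(q{\left(-1,-3 \right)},19 \right)} = - \frac{3 \cdot 0^{2}}{5} = - \frac{3 \cdot 0}{5} = \left(- \frac{1}{5}\right) 0 = 0$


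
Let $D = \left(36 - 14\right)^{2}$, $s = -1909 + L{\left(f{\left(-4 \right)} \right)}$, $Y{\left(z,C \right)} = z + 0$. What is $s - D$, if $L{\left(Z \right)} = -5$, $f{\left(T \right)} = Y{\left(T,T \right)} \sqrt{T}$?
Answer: $-2398$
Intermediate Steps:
$Y{\left(z,C \right)} = z$
$f{\left(T \right)} = T^{\frac{3}{2}}$ ($f{\left(T \right)} = T \sqrt{T} = T^{\frac{3}{2}}$)
$s = -1914$ ($s = -1909 - 5 = -1914$)
$D = 484$ ($D = 22^{2} = 484$)
$s - D = -1914 - 484 = -2398$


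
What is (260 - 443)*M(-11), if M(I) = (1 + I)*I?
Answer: -20130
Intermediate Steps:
M(I) = I*(1 + I)
(260 - 443)*M(-11) = (260 - 443)*(-11*(1 - 11)) = -(-2013)*(-10) = -183*110 = -20130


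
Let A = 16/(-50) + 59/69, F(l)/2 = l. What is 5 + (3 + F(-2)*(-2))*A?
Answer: 18778/1725 ≈ 10.886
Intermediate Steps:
F(l) = 2*l
A = 923/1725 (A = 16*(-1/50) + 59*(1/69) = -8/25 + 59/69 = 923/1725 ≈ 0.53507)
5 + (3 + F(-2)*(-2))*A = 5 + (3 + (2*(-2))*(-2))*(923/1725) = 5 + (3 - 4*(-2))*(923/1725) = 5 + (3 + 8)*(923/1725) = 5 + 11*(923/1725) = 5 + 10153/1725 = 18778/1725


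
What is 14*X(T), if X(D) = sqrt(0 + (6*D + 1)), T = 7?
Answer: 14*sqrt(43) ≈ 91.804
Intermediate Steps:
X(D) = sqrt(1 + 6*D) (X(D) = sqrt(0 + (1 + 6*D)) = sqrt(1 + 6*D))
14*X(T) = 14*sqrt(1 + 6*7) = 14*sqrt(1 + 42) = 14*sqrt(43)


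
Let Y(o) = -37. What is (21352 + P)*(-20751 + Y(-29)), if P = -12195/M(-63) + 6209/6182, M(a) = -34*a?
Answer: -163230703971708/367829 ≈ -4.4377e+8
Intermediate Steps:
P = -1724717/367829 (P = -12195/((-34*(-63))) + 6209/6182 = -12195/2142 + 6209*(1/6182) = -12195*1/2142 + 6209/6182 = -1355/238 + 6209/6182 = -1724717/367829 ≈ -4.6889)
(21352 + P)*(-20751 + Y(-29)) = (21352 - 1724717/367829)*(-20751 - 37) = (7852160091/367829)*(-20788) = -163230703971708/367829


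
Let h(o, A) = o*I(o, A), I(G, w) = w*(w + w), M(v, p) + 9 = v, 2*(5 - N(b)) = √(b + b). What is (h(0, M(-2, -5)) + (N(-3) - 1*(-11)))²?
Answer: (32 - I*√6)²/4 ≈ 254.5 - 39.192*I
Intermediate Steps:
N(b) = 5 - √2*√b/2 (N(b) = 5 - √(b + b)/2 = 5 - √2*√b/2)
M(v, p) = -9 + v
I(G, w) = 2*w² (I(G, w) = w*(2*w) = 2*w²)
h(o, A) = 2*o*A² (h(o, A) = o*(2*A²) = 2*o*A²)
(h(0, M(-2, -5)) + (N(-3) - 1*(-11)))² = (2*0*(-9 - 2)² + ((5 - √2*√(-3)/2) - 1*(-11)))² = (2*0*(-11)² + ((5 - √2*I*√3/2) + 11))² = (2*0*121 + ((5 - I*√6/2) + 11))² = (0 + (16 - I*√6/2))² = (16 - I*√6/2)²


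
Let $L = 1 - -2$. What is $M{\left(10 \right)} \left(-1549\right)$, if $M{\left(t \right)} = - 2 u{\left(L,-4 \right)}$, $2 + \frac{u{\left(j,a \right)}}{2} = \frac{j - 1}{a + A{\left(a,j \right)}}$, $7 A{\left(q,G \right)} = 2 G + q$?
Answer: $- \frac{204468}{13} \approx -15728.0$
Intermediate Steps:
$A{\left(q,G \right)} = \frac{q}{7} + \frac{2 G}{7}$ ($A{\left(q,G \right)} = \frac{2 G + q}{7} = \frac{q + 2 G}{7} = \frac{q}{7} + \frac{2 G}{7}$)
$L = 3$ ($L = 1 + 2 = 3$)
$u{\left(j,a \right)} = -4 + \frac{2 \left(-1 + j\right)}{\frac{2 j}{7} + \frac{8 a}{7}}$ ($u{\left(j,a \right)} = -4 + 2 \frac{j - 1}{a + \left(\frac{a}{7} + \frac{2 j}{7}\right)} = -4 + 2 \frac{-1 + j}{\frac{2 j}{7} + \frac{8 a}{7}} = -4 + \frac{2 \left(-1 + j\right)}{\frac{2 j}{7} + \frac{8 a}{7}}$)
$M{\left(t \right)} = \frac{132}{13}$ ($M{\left(t \right)} = - 2 \frac{-7 - -64 + 3 \cdot 3}{3 + 4 \left(-4\right)} = - 2 \frac{-7 + 64 + 9}{3 - 16} = - 2 \frac{1}{-13} \cdot 66 = - 2 \left(\left(- \frac{1}{13}\right) 66\right) = \left(-2\right) \left(- \frac{66}{13}\right) = \frac{132}{13}$)
$M{\left(10 \right)} \left(-1549\right) = \frac{132}{13} \left(-1549\right) = - \frac{204468}{13}$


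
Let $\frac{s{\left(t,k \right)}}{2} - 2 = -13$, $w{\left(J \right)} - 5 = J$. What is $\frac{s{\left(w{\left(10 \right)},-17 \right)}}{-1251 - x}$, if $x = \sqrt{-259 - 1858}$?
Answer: $\frac{13761}{783559} - \frac{11 i \sqrt{2117}}{783559} \approx 0.017562 - 0.00064592 i$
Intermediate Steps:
$x = i \sqrt{2117}$ ($x = \sqrt{-2117} = i \sqrt{2117} \approx 46.011 i$)
$w{\left(J \right)} = 5 + J$
$s{\left(t,k \right)} = -22$ ($s{\left(t,k \right)} = 4 + 2 \left(-13\right) = 4 - 26 = -22$)
$\frac{s{\left(w{\left(10 \right)},-17 \right)}}{-1251 - x} = - \frac{22}{-1251 - i \sqrt{2117}}$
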